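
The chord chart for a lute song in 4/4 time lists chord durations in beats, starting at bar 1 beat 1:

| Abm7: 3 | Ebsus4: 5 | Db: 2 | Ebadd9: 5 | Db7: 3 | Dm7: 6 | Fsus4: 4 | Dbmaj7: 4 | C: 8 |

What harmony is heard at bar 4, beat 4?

Beat 4 of bar 4 is beat (4−1)×4 + 4 = 16 overall.
Running totals: Abm7 ends at 3, Ebsus4 ends at 8, Db ends at 10, Ebadd9 ends at 15, Db7 ends at 18.
Beat 16 falls within Db7.

Db7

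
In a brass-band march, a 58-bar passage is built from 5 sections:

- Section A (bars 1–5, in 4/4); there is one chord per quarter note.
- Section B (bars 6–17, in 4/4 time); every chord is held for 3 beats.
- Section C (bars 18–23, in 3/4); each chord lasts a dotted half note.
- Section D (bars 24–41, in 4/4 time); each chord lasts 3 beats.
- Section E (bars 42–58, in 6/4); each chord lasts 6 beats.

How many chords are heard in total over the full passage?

83 chords

A has 20 beats and chords last 1 each, so 20 chords.
B has 48 beats and chords last 3 each, so 16 chords.
C has 18 beats and chords last 3 each, so 6 chords.
D has 72 beats and chords last 3 each, so 24 chords.
E has 102 beats and chords last 6 each, so 17 chords.
Total: 20 + 16 + 6 + 24 + 17 = 83.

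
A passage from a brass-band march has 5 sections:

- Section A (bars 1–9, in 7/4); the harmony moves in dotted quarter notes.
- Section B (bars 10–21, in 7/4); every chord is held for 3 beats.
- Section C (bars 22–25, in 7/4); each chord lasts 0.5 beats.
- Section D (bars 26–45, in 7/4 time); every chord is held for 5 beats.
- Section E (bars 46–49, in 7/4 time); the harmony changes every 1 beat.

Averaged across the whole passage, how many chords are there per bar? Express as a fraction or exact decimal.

26/7 chords per bar

A: 9 bars of 7 beats is 63 beats; at 1.5 beats each that's 42 chords.
B: 12 bars of 7 beats is 84 beats; at 3 beats each that's 28 chords.
C: 4 bars of 7 beats is 28 beats; at 0.5 beats each that's 56 chords.
D: 20 bars of 7 beats is 140 beats; at 5 beats each that's 28 chords.
E: 4 bars of 7 beats is 28 beats; at 1 beat each that's 28 chords.
Overall: 182 chords over 49 bars → 182/49 = 26/7 chords per bar.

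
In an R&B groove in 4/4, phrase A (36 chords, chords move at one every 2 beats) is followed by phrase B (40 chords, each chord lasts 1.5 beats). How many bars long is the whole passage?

A: 36 × 2 = 72 beats = 18 bars.
B: 40 × 1.5 = 60 beats = 15 bars.
Total: 18 + 15 = 33 bars.

33 bars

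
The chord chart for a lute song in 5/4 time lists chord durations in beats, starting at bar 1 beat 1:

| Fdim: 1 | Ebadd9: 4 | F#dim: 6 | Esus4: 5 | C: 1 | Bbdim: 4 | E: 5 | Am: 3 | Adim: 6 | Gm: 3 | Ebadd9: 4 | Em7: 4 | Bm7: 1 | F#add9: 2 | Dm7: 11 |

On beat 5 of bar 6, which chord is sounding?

Beat 5 of bar 6 is beat (6−1)×5 + 5 = 30 overall.
Running totals: Fdim ends at 1, Ebadd9 ends at 5, F#dim ends at 11, Esus4 ends at 16, C ends at 17, Bbdim ends at 21, E ends at 26, Am ends at 29, Adim ends at 35.
Beat 30 falls within Adim.

Adim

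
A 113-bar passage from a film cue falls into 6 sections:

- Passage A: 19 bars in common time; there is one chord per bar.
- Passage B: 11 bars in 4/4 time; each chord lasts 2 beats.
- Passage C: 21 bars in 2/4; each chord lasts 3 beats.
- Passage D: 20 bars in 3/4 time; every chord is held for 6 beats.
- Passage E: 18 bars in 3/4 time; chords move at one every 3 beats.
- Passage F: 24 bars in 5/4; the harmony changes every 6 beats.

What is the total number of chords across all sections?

A: 19·4 = 76 beats, 76/4 = 19 chords.
B: 11·4 = 44 beats, 44/2 = 22 chords.
C: 21·2 = 42 beats, 42/3 = 14 chords.
D: 20·3 = 60 beats, 60/6 = 10 chords.
E: 18·3 = 54 beats, 54/3 = 18 chords.
F: 24·5 = 120 beats, 120/6 = 20 chords.
Total: 19 + 22 + 14 + 10 + 18 + 20 = 103.

103 chords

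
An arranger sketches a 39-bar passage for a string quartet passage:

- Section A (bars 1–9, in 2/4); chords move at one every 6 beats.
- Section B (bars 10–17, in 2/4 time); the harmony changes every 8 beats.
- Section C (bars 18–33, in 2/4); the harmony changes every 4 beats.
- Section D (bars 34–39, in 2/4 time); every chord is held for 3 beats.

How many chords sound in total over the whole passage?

17 chords

A has 18 beats and chords last 6 each, so 3 chords.
B has 16 beats and chords last 8 each, so 2 chords.
C has 32 beats and chords last 4 each, so 8 chords.
D has 12 beats and chords last 3 each, so 4 chords.
Total: 3 + 2 + 8 + 4 = 17.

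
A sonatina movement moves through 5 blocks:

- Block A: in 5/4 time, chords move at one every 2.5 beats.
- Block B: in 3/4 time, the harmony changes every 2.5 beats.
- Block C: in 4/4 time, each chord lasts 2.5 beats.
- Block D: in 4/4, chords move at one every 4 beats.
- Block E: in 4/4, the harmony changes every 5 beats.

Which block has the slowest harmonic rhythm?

Block E

A: 5/2.5 = 2 chords/bar.
B: 3/2.5 = 1.2 chords/bar.
C: 4/2.5 = 1.6 chords/bar.
D: 4/4 = 1 chord/bar.
E: 4/5 = 0.8 chords/bar.
Slowest is E at 0.8 chords/bar.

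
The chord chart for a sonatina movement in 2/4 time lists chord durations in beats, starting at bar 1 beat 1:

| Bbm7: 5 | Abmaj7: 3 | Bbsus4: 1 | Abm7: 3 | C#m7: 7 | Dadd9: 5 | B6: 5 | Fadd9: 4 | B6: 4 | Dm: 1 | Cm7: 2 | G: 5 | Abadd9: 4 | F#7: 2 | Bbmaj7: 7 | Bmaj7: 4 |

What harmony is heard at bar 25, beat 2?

F#7

Beat 2 of bar 25 is beat (25−1)×2 + 2 = 50 overall.
Running totals: Bbm7 ends at 5, Abmaj7 ends at 8, Bbsus4 ends at 9, Abm7 ends at 12, C#m7 ends at 19, Dadd9 ends at 24, B6 ends at 29, Fadd9 ends at 33, B6 ends at 37, Dm ends at 38, Cm7 ends at 40, G ends at 45, Abadd9 ends at 49, F#7 ends at 51.
Beat 50 falls within F#7.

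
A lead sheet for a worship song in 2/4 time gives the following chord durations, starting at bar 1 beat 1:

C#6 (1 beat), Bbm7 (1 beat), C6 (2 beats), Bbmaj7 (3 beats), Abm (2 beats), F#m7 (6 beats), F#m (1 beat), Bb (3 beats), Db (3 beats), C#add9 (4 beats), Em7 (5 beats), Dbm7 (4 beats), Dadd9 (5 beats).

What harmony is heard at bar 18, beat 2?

Beat 2 of bar 18 is beat (18−1)×2 + 2 = 36 overall.
Running totals: C#6 ends at 1, Bbm7 ends at 2, C6 ends at 4, Bbmaj7 ends at 7, Abm ends at 9, F#m7 ends at 15, F#m ends at 16, Bb ends at 19, Db ends at 22, C#add9 ends at 26, Em7 ends at 31, Dbm7 ends at 35, Dadd9 ends at 40.
Beat 36 falls within Dadd9.

Dadd9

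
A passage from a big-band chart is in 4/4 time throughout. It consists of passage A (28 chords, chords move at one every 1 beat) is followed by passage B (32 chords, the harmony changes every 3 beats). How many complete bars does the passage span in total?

A: 28 × 1 = 28 beats = 7 bars.
B: 32 × 3 = 96 beats = 24 bars.
Total: 7 + 24 = 31 bars.

31 bars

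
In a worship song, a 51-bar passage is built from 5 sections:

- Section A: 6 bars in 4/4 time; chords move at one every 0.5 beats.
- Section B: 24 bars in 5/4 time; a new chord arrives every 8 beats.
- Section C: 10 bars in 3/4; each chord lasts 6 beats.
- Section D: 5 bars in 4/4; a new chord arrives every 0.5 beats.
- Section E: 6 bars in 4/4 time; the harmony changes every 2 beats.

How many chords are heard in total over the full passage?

120 chords

A: 6 bars × 4 beats = 24 beats; 0.5 beats/chord → 48 chords.
B: 24 bars × 5 beats = 120 beats; 8 beats/chord → 15 chords.
C: 10 bars × 3 beats = 30 beats; 6 beats/chord → 5 chords.
D: 5 bars × 4 beats = 20 beats; 0.5 beats/chord → 40 chords.
E: 6 bars × 4 beats = 24 beats; 2 beats/chord → 12 chords.
Total: 48 + 15 + 5 + 40 + 12 = 120.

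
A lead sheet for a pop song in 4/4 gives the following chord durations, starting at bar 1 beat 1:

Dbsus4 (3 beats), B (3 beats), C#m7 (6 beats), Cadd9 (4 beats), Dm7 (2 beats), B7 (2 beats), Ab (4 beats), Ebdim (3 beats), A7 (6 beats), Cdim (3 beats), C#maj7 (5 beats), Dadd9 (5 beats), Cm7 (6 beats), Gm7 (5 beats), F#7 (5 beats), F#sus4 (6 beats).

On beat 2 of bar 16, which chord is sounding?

F#7

Beat 2 of bar 16 is beat (16−1)×4 + 2 = 62 overall.
Running totals: Dbsus4 ends at 3, B ends at 6, C#m7 ends at 12, Cadd9 ends at 16, Dm7 ends at 18, B7 ends at 20, Ab ends at 24, Ebdim ends at 27, A7 ends at 33, Cdim ends at 36, C#maj7 ends at 41, Dadd9 ends at 46, Cm7 ends at 52, Gm7 ends at 57, F#7 ends at 62.
Beat 62 falls within F#7.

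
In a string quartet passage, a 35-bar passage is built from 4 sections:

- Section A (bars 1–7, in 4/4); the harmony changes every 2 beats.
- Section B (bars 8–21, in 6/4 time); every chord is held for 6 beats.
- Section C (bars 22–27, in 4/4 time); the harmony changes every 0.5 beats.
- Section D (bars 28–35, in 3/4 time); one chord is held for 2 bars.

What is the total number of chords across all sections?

A: 7 bars × 4 beats = 28 beats; 2 beats/chord → 14 chords.
B: 14 bars × 6 beats = 84 beats; 6 beats/chord → 14 chords.
C: 6 bars × 4 beats = 24 beats; 0.5 beats/chord → 48 chords.
D: 8 bars × 3 beats = 24 beats; 6 beats/chord → 4 chords.
Total: 14 + 14 + 48 + 4 = 80.

80 chords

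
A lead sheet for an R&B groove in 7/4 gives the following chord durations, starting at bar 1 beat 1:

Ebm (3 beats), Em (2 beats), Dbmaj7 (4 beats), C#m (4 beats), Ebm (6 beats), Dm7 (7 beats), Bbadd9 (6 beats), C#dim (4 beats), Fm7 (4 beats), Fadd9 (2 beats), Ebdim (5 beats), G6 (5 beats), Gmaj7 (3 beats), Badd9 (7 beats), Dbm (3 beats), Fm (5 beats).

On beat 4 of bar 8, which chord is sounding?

Beat 4 of bar 8 is beat (8−1)×7 + 4 = 53 overall.
Running totals: Ebm ends at 3, Em ends at 5, Dbmaj7 ends at 9, C#m ends at 13, Ebm ends at 19, Dm7 ends at 26, Bbadd9 ends at 32, C#dim ends at 36, Fm7 ends at 40, Fadd9 ends at 42, Ebdim ends at 47, G6 ends at 52, Gmaj7 ends at 55.
Beat 53 falls within Gmaj7.

Gmaj7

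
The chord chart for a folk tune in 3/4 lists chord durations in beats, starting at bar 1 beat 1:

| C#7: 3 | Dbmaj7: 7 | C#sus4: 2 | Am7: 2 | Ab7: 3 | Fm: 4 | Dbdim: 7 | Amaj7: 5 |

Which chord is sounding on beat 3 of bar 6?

Fm

Beat 3 of bar 6 is beat (6−1)×3 + 3 = 18 overall.
Running totals: C#7 ends at 3, Dbmaj7 ends at 10, C#sus4 ends at 12, Am7 ends at 14, Ab7 ends at 17, Fm ends at 21.
Beat 18 falls within Fm.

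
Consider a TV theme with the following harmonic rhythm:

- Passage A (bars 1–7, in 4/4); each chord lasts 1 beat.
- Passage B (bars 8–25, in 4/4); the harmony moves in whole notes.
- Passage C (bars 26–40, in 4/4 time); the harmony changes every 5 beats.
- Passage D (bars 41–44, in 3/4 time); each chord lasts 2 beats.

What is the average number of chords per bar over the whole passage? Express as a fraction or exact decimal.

A: 7 bars of 4 beats is 28 beats; at 1 beat each that's 28 chords.
B: 18 bars of 4 beats is 72 beats; at 4 beats each that's 18 chords.
C: 15 bars of 4 beats is 60 beats; at 5 beats each that's 12 chords.
D: 4 bars of 3 beats is 12 beats; at 2 beats each that's 6 chords.
Overall: 64 chords over 44 bars → 64/44 = 16/11 chords per bar.

16/11 chords per bar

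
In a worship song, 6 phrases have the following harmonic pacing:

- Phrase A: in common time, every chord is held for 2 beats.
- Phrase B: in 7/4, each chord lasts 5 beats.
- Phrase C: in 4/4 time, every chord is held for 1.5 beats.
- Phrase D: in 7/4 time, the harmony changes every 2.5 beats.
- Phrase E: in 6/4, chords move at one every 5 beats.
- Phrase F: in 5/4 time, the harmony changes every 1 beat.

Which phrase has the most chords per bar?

Phrase F

A: 4/2 = 2 chords/bar.
B: 7/5 = 1.4 chords/bar.
C: 4/1.5 = 8/3 chords/bar.
D: 7/2.5 = 2.8 chords/bar.
E: 6/5 = 1.2 chords/bar.
F: 5/1 = 5 chords/bar.
Fastest is F at 5 chords/bar.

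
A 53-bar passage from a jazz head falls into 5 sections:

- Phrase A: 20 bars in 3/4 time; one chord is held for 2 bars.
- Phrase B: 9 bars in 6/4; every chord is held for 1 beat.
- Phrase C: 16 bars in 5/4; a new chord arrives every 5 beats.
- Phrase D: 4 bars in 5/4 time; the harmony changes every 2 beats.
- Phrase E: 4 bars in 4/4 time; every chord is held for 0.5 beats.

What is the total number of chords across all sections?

122 chords

A has 60 beats and chords last 6 each, so 10 chords.
B has 54 beats and chords last 1 each, so 54 chords.
C has 80 beats and chords last 5 each, so 16 chords.
D has 20 beats and chords last 2 each, so 10 chords.
E has 16 beats and chords last 0.5 each, so 32 chords.
Total: 10 + 54 + 16 + 10 + 32 = 122.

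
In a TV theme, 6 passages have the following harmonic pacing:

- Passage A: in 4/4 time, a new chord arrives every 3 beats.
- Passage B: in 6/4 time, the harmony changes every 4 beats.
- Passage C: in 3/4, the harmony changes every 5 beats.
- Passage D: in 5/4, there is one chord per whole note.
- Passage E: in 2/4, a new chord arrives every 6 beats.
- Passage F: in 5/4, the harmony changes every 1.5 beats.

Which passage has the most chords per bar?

Passage F

A: 4/3 = 4/3 chords/bar.
B: 6/4 = 1.5 chords/bar.
C: 3/5 = 0.6 chords/bar.
D: 5/4 = 1.25 chords/bar.
E: 2/6 = 1/3 chords/bar.
F: 5/1.5 = 10/3 chords/bar.
Fastest is F at 10/3 chords/bar.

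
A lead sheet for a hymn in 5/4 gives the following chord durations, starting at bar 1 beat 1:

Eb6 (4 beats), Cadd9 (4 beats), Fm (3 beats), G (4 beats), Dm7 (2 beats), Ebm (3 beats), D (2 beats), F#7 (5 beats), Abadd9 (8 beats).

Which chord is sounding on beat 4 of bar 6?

Abadd9

Beat 4 of bar 6 is beat (6−1)×5 + 4 = 29 overall.
Running totals: Eb6 ends at 4, Cadd9 ends at 8, Fm ends at 11, G ends at 15, Dm7 ends at 17, Ebm ends at 20, D ends at 22, F#7 ends at 27, Abadd9 ends at 35.
Beat 29 falls within Abadd9.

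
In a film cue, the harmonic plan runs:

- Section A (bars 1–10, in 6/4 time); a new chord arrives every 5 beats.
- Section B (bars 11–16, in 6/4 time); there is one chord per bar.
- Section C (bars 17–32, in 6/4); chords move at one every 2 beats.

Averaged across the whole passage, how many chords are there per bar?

A: 10 bars of 6 beats is 60 beats; at 5 beats each that's 12 chords.
B: 6 bars of 6 beats is 36 beats; at 6 beats each that's 6 chords.
C: 16 bars of 6 beats is 96 beats; at 2 beats each that's 48 chords.
Overall: 66 chords over 32 bars → 66/32 = 33/16 chords per bar.

33/16 chords per bar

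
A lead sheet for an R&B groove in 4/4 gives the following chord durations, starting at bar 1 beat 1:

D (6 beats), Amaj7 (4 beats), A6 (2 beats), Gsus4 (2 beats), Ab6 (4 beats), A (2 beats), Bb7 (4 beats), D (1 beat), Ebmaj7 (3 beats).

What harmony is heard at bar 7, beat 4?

Ebmaj7

Beat 4 of bar 7 is beat (7−1)×4 + 4 = 28 overall.
Running totals: D ends at 6, Amaj7 ends at 10, A6 ends at 12, Gsus4 ends at 14, Ab6 ends at 18, A ends at 20, Bb7 ends at 24, D ends at 25, Ebmaj7 ends at 28.
Beat 28 falls within Ebmaj7.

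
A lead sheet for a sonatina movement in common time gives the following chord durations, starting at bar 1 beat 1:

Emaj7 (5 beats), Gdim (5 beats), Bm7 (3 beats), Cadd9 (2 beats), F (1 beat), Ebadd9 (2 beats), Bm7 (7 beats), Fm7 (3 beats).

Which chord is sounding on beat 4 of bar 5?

Beat 4 of bar 5 is beat (5−1)×4 + 4 = 20 overall.
Running totals: Emaj7 ends at 5, Gdim ends at 10, Bm7 ends at 13, Cadd9 ends at 15, F ends at 16, Ebadd9 ends at 18, Bm7 ends at 25.
Beat 20 falls within Bm7.

Bm7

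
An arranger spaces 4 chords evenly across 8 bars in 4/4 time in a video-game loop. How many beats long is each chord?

8 beats

8 bars × 4 beats/bar = 32 beats total.
32 beats ÷ 4 chords = 8 beats per chord.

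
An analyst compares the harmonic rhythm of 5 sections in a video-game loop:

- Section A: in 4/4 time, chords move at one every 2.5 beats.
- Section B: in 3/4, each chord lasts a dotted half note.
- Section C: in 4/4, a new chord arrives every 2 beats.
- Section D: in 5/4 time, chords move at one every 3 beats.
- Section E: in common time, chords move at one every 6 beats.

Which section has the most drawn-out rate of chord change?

A: 4 beats/bar ÷ 2.5 beats/chord = 1.6 chords/bar.
B: 3 beats/bar ÷ 3 beats/chord = 1 chord/bar.
C: 4 beats/bar ÷ 2 beats/chord = 2 chords/bar.
D: 5 beats/bar ÷ 3 beats/chord = 5/3 chords/bar.
E: 4 beats/bar ÷ 6 beats/chord = 2/3 chords/bar.
Slowest is E at 2/3 chords/bar.

Section E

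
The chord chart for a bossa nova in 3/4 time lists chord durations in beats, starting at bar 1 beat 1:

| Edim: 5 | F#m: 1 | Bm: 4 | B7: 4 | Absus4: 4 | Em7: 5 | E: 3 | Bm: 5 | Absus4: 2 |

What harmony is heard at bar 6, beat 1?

Absus4

Beat 1 of bar 6 is beat (6−1)×3 + 1 = 16 overall.
Running totals: Edim ends at 5, F#m ends at 6, Bm ends at 10, B7 ends at 14, Absus4 ends at 18.
Beat 16 falls within Absus4.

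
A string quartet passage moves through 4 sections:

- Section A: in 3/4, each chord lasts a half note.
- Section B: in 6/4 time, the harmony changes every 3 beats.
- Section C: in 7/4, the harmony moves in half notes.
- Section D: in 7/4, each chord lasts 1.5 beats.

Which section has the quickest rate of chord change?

A: each chord is 2 beats in 3/4, so 1.5 per bar.
B: each chord is 3 beats in 6/4, so 2 per bar.
C: each chord is 2 beats in 7/4, so 3.5 per bar.
D: each chord is 1.5 beats in 7/4, so 14/3 per bar.
Fastest is D at 14/3 chords/bar.

Section D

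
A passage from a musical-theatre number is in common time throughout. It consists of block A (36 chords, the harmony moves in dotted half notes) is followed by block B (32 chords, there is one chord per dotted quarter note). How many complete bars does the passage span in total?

A: 36 × 3 = 108 beats = 27 bars.
B: 32 × 1.5 = 48 beats = 12 bars.
Total: 27 + 12 = 39 bars.

39 bars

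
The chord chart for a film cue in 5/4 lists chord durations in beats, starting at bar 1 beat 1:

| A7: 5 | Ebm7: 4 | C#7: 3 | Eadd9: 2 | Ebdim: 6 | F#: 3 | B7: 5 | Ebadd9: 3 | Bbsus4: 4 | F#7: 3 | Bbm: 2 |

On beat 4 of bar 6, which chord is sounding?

Ebadd9

Beat 4 of bar 6 is beat (6−1)×5 + 4 = 29 overall.
Running totals: A7 ends at 5, Ebm7 ends at 9, C#7 ends at 12, Eadd9 ends at 14, Ebdim ends at 20, F# ends at 23, B7 ends at 28, Ebadd9 ends at 31.
Beat 29 falls within Ebadd9.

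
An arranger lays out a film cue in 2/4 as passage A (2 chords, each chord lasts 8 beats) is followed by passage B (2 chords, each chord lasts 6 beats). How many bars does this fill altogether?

14 bars

A: 2 × 8 = 16 beats = 8 bars.
B: 2 × 6 = 12 beats = 6 bars.
Total: 8 + 6 = 14 bars.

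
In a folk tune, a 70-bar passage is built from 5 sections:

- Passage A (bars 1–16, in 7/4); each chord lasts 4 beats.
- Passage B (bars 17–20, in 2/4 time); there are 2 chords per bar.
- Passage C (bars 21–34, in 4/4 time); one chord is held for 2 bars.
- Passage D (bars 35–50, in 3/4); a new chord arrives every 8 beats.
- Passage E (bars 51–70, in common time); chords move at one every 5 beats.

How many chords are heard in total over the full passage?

65 chords

A: 16 bars × 7 beats = 112 beats; 4 beats/chord → 28 chords.
B: 4 bars × 2 beats = 8 beats; 1 beat/chord → 8 chords.
C: 14 bars × 4 beats = 56 beats; 8 beats/chord → 7 chords.
D: 16 bars × 3 beats = 48 beats; 8 beats/chord → 6 chords.
E: 20 bars × 4 beats = 80 beats; 5 beats/chord → 16 chords.
Total: 28 + 8 + 7 + 6 + 16 = 65.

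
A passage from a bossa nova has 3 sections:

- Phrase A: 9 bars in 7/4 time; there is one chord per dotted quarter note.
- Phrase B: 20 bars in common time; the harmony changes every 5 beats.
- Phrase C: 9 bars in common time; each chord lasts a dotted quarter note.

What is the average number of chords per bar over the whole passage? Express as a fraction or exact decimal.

A: 9 bars of 7 beats is 63 beats; at 1.5 beats each that's 42 chords.
B: 20 bars of 4 beats is 80 beats; at 5 beats each that's 16 chords.
C: 9 bars of 4 beats is 36 beats; at 1.5 beats each that's 24 chords.
Overall: 82 chords over 38 bars → 82/38 = 41/19 chords per bar.

41/19 chords per bar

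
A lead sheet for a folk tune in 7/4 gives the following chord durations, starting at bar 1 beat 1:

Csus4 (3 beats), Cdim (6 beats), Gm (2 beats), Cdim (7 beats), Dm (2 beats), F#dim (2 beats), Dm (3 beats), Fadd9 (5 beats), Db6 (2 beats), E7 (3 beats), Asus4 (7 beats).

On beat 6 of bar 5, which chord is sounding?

E7

Beat 6 of bar 5 is beat (5−1)×7 + 6 = 34 overall.
Running totals: Csus4 ends at 3, Cdim ends at 9, Gm ends at 11, Cdim ends at 18, Dm ends at 20, F#dim ends at 22, Dm ends at 25, Fadd9 ends at 30, Db6 ends at 32, E7 ends at 35.
Beat 34 falls within E7.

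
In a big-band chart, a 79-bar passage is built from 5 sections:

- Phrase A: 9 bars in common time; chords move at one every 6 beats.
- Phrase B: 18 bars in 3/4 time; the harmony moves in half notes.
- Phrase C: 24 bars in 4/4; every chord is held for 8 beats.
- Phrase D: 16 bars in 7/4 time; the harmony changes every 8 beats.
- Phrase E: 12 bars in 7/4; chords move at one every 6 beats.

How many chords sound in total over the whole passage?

73 chords

A: 9 bars × 4 beats = 36 beats; 6 beats/chord → 6 chords.
B: 18 bars × 3 beats = 54 beats; 2 beats/chord → 27 chords.
C: 24 bars × 4 beats = 96 beats; 8 beats/chord → 12 chords.
D: 16 bars × 7 beats = 112 beats; 8 beats/chord → 14 chords.
E: 12 bars × 7 beats = 84 beats; 6 beats/chord → 14 chords.
Total: 6 + 27 + 12 + 14 + 14 = 73.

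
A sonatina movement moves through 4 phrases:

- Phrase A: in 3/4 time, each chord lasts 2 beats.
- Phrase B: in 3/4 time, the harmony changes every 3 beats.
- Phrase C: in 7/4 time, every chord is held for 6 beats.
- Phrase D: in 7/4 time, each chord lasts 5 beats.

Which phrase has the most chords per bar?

Phrase A

A: 3 beats/bar ÷ 2 beats/chord = 1.5 chords/bar.
B: 3 beats/bar ÷ 3 beats/chord = 1 chord/bar.
C: 7 beats/bar ÷ 6 beats/chord = 7/6 chords/bar.
D: 7 beats/bar ÷ 5 beats/chord = 1.4 chords/bar.
Fastest is A at 1.5 chords/bar.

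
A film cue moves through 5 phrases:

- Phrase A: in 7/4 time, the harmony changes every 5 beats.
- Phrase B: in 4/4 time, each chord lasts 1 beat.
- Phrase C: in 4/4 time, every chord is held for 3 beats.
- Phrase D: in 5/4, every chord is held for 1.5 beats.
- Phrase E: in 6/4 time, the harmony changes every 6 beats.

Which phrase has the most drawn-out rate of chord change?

Phrase E

A: 7/5 = 1.4 chords/bar.
B: 4/1 = 4 chords/bar.
C: 4/3 = 4/3 chords/bar.
D: 5/1.5 = 10/3 chords/bar.
E: 6/6 = 1 chord/bar.
Slowest is E at 1 chords/bar.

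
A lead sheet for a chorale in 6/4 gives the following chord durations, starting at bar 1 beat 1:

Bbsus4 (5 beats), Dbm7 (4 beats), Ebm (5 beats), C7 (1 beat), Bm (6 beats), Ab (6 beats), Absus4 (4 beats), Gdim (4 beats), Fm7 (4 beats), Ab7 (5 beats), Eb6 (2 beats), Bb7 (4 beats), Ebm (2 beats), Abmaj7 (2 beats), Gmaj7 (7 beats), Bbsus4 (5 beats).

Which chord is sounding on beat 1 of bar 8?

Beat 1 of bar 8 is beat (8−1)×6 + 1 = 43 overall.
Running totals: Bbsus4 ends at 5, Dbm7 ends at 9, Ebm ends at 14, C7 ends at 15, Bm ends at 21, Ab ends at 27, Absus4 ends at 31, Gdim ends at 35, Fm7 ends at 39, Ab7 ends at 44.
Beat 43 falls within Ab7.

Ab7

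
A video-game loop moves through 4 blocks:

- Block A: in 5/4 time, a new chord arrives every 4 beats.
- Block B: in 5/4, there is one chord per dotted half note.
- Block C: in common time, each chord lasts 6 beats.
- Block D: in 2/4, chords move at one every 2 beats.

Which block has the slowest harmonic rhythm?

Block C

A: each chord is 4 beats in 5/4, so 1.25 per bar.
B: each chord is 3 beats in 5/4, so 5/3 per bar.
C: each chord is 6 beats in 4/4, so 2/3 per bar.
D: each chord is 2 beats in 2/4, so 1 per bar.
Slowest is C at 2/3 chords/bar.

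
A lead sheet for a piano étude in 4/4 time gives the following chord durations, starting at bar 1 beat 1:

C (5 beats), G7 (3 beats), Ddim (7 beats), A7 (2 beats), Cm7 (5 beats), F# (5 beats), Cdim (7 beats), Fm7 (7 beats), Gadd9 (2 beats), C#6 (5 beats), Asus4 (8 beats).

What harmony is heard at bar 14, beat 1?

Beat 1 of bar 14 is beat (14−1)×4 + 1 = 53 overall.
Running totals: C ends at 5, G7 ends at 8, Ddim ends at 15, A7 ends at 17, Cm7 ends at 22, F# ends at 27, Cdim ends at 34, Fm7 ends at 41, Gadd9 ends at 43, C#6 ends at 48, Asus4 ends at 56.
Beat 53 falls within Asus4.

Asus4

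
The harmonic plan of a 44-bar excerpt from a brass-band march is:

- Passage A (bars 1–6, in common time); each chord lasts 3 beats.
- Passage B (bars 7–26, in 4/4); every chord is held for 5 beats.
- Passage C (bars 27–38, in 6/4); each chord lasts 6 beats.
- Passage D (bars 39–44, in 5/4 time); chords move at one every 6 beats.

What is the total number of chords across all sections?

41 chords

A: 6·4 = 24 beats, 24/3 = 8 chords.
B: 20·4 = 80 beats, 80/5 = 16 chords.
C: 12·6 = 72 beats, 72/6 = 12 chords.
D: 6·5 = 30 beats, 30/6 = 5 chords.
Total: 8 + 16 + 12 + 5 = 41.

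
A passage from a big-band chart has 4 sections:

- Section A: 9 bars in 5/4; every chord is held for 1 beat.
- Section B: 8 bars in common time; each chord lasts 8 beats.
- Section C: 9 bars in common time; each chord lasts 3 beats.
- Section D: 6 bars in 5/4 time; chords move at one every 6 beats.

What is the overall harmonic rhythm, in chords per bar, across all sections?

A: 9 × 5 = 45 beats ÷ 1 = 45 chords.
B: 8 × 4 = 32 beats ÷ 8 = 4 chords.
C: 9 × 4 = 36 beats ÷ 3 = 12 chords.
D: 6 × 5 = 30 beats ÷ 6 = 5 chords.
Overall: 66 chords over 32 bars → 66/32 = 33/16 chords per bar.

33/16 chords per bar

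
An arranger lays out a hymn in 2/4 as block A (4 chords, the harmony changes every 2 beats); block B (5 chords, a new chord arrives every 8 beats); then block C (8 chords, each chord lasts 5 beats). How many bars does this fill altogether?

A: 4 × 2 = 8 beats = 4 bars.
B: 5 × 8 = 40 beats = 20 bars.
C: 8 × 5 = 40 beats = 20 bars.
Total: 4 + 20 + 20 = 44 bars.

44 bars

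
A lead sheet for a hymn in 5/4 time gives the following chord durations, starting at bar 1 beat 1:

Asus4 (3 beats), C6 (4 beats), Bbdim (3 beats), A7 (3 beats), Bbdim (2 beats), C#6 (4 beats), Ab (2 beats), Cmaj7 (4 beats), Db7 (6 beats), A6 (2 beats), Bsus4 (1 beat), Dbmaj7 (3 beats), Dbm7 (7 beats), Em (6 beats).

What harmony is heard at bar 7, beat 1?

Beat 1 of bar 7 is beat (7−1)×5 + 1 = 31 overall.
Running totals: Asus4 ends at 3, C6 ends at 7, Bbdim ends at 10, A7 ends at 13, Bbdim ends at 15, C#6 ends at 19, Ab ends at 21, Cmaj7 ends at 25, Db7 ends at 31.
Beat 31 falls within Db7.

Db7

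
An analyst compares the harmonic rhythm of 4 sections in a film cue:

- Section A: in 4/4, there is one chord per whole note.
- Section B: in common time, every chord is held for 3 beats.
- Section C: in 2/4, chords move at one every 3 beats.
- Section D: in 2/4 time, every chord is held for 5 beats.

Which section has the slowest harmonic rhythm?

A: 4 beats/bar ÷ 4 beats/chord = 1 chord/bar.
B: 4 beats/bar ÷ 3 beats/chord = 4/3 chords/bar.
C: 2 beats/bar ÷ 3 beats/chord = 2/3 chords/bar.
D: 2 beats/bar ÷ 5 beats/chord = 0.4 chords/bar.
Slowest is D at 0.4 chords/bar.

Section D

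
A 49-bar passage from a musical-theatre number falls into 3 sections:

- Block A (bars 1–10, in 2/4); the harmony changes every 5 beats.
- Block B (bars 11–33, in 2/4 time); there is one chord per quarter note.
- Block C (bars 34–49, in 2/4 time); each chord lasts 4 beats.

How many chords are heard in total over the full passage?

58 chords

A: 10·2 = 20 beats, 20/5 = 4 chords.
B: 23·2 = 46 beats, 46/1 = 46 chords.
C: 16·2 = 32 beats, 32/4 = 8 chords.
Total: 4 + 46 + 8 = 58.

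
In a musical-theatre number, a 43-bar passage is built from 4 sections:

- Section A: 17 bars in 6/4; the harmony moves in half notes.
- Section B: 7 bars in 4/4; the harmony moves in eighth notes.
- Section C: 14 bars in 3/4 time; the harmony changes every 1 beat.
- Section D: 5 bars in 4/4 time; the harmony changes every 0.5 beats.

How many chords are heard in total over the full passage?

A: 17·6 = 102 beats, 102/2 = 51 chords.
B: 7·4 = 28 beats, 28/0.5 = 56 chords.
C: 14·3 = 42 beats, 42/1 = 42 chords.
D: 5·4 = 20 beats, 20/0.5 = 40 chords.
Total: 51 + 56 + 42 + 40 = 189.

189 chords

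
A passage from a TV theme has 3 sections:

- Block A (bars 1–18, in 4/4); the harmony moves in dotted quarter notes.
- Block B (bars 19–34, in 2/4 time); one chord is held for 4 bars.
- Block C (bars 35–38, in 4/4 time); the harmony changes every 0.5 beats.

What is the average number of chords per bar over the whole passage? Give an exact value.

A: 18 bars of 4 beats is 72 beats; at 1.5 beats each that's 48 chords.
B: 16 bars of 2 beats is 32 beats; at 8 beats each that's 4 chords.
C: 4 bars of 4 beats is 16 beats; at 0.5 beats each that's 32 chords.
Overall: 84 chords over 38 bars → 84/38 = 42/19 chords per bar.

42/19 chords per bar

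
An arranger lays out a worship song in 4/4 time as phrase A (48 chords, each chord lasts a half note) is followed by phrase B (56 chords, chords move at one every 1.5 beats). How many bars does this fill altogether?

A: 48 × 2 = 96 beats = 24 bars.
B: 56 × 1.5 = 84 beats = 21 bars.
Total: 24 + 21 = 45 bars.

45 bars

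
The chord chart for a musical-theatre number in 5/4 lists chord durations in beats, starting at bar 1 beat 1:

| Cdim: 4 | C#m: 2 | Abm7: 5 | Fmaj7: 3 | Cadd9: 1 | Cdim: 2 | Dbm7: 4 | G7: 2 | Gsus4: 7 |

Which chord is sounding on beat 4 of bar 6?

Gsus4

Beat 4 of bar 6 is beat (6−1)×5 + 4 = 29 overall.
Running totals: Cdim ends at 4, C#m ends at 6, Abm7 ends at 11, Fmaj7 ends at 14, Cadd9 ends at 15, Cdim ends at 17, Dbm7 ends at 21, G7 ends at 23, Gsus4 ends at 30.
Beat 29 falls within Gsus4.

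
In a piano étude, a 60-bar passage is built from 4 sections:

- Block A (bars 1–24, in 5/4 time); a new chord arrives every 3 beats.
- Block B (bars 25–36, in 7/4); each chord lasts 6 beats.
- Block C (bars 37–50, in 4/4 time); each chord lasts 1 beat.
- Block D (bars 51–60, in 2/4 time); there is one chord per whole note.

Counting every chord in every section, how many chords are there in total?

A: 24·5 = 120 beats, 120/3 = 40 chords.
B: 12·7 = 84 beats, 84/6 = 14 chords.
C: 14·4 = 56 beats, 56/1 = 56 chords.
D: 10·2 = 20 beats, 20/4 = 5 chords.
Total: 40 + 14 + 56 + 5 = 115.

115 chords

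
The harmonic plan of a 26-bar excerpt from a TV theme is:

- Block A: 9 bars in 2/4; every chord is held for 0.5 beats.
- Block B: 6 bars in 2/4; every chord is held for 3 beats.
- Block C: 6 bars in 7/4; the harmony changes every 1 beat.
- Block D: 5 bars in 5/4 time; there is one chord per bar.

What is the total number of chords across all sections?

A: 9·2 = 18 beats, 18/0.5 = 36 chords.
B: 6·2 = 12 beats, 12/3 = 4 chords.
C: 6·7 = 42 beats, 42/1 = 42 chords.
D: 5·5 = 25 beats, 25/5 = 5 chords.
Total: 36 + 4 + 42 + 5 = 87.

87 chords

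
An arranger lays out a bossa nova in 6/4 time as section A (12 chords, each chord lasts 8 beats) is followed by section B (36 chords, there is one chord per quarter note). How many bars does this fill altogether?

A: 12 × 8 = 96 beats = 16 bars.
B: 36 × 1 = 36 beats = 6 bars.
Total: 16 + 6 = 22 bars.

22 bars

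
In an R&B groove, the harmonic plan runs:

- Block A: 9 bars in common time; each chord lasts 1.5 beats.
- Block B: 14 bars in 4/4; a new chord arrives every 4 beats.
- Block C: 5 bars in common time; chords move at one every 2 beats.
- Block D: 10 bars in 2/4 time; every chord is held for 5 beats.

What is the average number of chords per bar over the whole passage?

A: 9 × 4 = 36 beats ÷ 1.5 = 24 chords.
B: 14 × 4 = 56 beats ÷ 4 = 14 chords.
C: 5 × 4 = 20 beats ÷ 2 = 10 chords.
D: 10 × 2 = 20 beats ÷ 5 = 4 chords.
Overall: 52 chords over 38 bars → 52/38 = 26/19 chords per bar.

26/19 chords per bar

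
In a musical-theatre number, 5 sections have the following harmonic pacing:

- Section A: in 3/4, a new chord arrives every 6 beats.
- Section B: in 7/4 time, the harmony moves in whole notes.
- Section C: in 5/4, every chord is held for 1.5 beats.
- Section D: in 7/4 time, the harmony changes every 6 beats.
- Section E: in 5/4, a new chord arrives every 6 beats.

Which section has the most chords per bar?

Section C

A: each chord is 6 beats in 3/4, so 0.5 per bar.
B: each chord is 4 beats in 7/4, so 1.75 per bar.
C: each chord is 1.5 beats in 5/4, so 10/3 per bar.
D: each chord is 6 beats in 7/4, so 7/6 per bar.
E: each chord is 6 beats in 5/4, so 5/6 per bar.
Fastest is C at 10/3 chords/bar.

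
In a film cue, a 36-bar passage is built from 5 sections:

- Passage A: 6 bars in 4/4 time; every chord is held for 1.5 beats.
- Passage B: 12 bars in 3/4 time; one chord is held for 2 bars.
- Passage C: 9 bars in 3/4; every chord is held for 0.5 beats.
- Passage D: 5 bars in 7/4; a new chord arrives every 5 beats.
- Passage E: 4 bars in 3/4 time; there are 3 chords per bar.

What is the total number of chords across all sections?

95 chords

A: 6·4 = 24 beats, 24/1.5 = 16 chords.
B: 12·3 = 36 beats, 36/6 = 6 chords.
C: 9·3 = 27 beats, 27/0.5 = 54 chords.
D: 5·7 = 35 beats, 35/5 = 7 chords.
E: 4·3 = 12 beats, 12/1 = 12 chords.
Total: 16 + 6 + 54 + 7 + 12 = 95.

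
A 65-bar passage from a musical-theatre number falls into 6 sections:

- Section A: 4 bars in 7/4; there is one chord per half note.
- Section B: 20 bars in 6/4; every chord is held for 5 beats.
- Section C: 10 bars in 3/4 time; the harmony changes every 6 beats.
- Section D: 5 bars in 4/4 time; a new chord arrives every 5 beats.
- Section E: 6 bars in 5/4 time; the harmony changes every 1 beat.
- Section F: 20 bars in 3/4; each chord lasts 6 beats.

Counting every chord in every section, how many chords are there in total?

A has 28 beats and chords last 2 each, so 14 chords.
B has 120 beats and chords last 5 each, so 24 chords.
C has 30 beats and chords last 6 each, so 5 chords.
D has 20 beats and chords last 5 each, so 4 chords.
E has 30 beats and chords last 1 each, so 30 chords.
F has 60 beats and chords last 6 each, so 10 chords.
Total: 14 + 24 + 5 + 4 + 30 + 10 = 87.

87 chords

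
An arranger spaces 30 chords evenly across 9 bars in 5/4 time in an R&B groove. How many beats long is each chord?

1.5 beats

9 bars × 5 beats/bar = 45 beats total.
45 beats ÷ 30 chords = 1.5 beats per chord.
(That is a dotted quarter note.)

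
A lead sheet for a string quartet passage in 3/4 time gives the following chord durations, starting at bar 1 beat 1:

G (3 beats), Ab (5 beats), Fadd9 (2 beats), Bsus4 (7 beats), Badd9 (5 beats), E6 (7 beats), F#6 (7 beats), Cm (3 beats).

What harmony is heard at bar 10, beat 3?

Beat 3 of bar 10 is beat (10−1)×3 + 3 = 30 overall.
Running totals: G ends at 3, Ab ends at 8, Fadd9 ends at 10, Bsus4 ends at 17, Badd9 ends at 22, E6 ends at 29, F#6 ends at 36.
Beat 30 falls within F#6.

F#6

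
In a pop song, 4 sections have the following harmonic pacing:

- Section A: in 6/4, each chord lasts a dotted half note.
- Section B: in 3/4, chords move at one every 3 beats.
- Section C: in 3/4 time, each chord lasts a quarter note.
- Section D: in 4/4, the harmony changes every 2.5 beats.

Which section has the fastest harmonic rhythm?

A: each chord is 3 beats in 6/4, so 2 per bar.
B: each chord is 3 beats in 3/4, so 1 per bar.
C: each chord is 1 beat in 3/4, so 3 per bar.
D: each chord is 2.5 beats in 4/4, so 1.6 per bar.
Fastest is C at 3 chords/bar.

Section C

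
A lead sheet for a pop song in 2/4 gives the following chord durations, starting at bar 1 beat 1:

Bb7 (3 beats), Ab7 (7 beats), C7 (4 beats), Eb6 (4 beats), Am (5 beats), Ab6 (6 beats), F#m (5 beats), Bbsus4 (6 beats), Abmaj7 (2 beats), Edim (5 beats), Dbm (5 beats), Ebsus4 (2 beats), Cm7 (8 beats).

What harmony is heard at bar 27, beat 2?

Beat 2 of bar 27 is beat (27−1)×2 + 2 = 54 overall.
Running totals: Bb7 ends at 3, Ab7 ends at 10, C7 ends at 14, Eb6 ends at 18, Am ends at 23, Ab6 ends at 29, F#m ends at 34, Bbsus4 ends at 40, Abmaj7 ends at 42, Edim ends at 47, Dbm ends at 52, Ebsus4 ends at 54.
Beat 54 falls within Ebsus4.

Ebsus4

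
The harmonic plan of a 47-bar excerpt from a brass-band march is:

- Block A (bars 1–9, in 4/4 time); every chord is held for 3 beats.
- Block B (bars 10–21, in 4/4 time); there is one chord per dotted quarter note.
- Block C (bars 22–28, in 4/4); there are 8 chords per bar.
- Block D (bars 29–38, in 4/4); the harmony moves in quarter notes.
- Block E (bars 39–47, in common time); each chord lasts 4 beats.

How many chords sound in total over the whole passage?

A: 9·4 = 36 beats, 36/3 = 12 chords.
B: 12·4 = 48 beats, 48/1.5 = 32 chords.
C: 7·4 = 28 beats, 28/0.5 = 56 chords.
D: 10·4 = 40 beats, 40/1 = 40 chords.
E: 9·4 = 36 beats, 36/4 = 9 chords.
Total: 12 + 32 + 56 + 40 + 9 = 149.

149 chords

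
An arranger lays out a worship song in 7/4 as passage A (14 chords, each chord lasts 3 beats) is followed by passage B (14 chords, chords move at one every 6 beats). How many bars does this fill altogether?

A: 14 × 3 = 42 beats = 6 bars.
B: 14 × 6 = 84 beats = 12 bars.
Total: 6 + 12 = 18 bars.

18 bars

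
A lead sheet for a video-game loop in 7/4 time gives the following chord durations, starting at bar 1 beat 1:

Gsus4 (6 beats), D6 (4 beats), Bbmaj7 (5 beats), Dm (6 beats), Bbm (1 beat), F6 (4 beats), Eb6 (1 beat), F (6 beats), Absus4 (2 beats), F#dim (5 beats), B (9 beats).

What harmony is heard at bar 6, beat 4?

Beat 4 of bar 6 is beat (6−1)×7 + 4 = 39 overall.
Running totals: Gsus4 ends at 6, D6 ends at 10, Bbmaj7 ends at 15, Dm ends at 21, Bbm ends at 22, F6 ends at 26, Eb6 ends at 27, F ends at 33, Absus4 ends at 35, F#dim ends at 40.
Beat 39 falls within F#dim.

F#dim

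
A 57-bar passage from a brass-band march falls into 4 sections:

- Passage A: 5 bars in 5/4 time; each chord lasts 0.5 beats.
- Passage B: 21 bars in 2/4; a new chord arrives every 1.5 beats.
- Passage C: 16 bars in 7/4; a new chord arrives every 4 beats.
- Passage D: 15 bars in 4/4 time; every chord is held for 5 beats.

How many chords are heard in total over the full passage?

118 chords

A: 5·5 = 25 beats, 25/0.5 = 50 chords.
B: 21·2 = 42 beats, 42/1.5 = 28 chords.
C: 16·7 = 112 beats, 112/4 = 28 chords.
D: 15·4 = 60 beats, 60/5 = 12 chords.
Total: 50 + 28 + 28 + 12 = 118.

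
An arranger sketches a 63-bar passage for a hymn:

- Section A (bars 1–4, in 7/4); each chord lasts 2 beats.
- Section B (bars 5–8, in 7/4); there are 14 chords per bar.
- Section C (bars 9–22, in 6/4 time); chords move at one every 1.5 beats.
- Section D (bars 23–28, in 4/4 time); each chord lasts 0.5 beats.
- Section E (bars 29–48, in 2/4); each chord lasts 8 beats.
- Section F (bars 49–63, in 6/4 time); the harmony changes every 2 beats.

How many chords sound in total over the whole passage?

224 chords

A has 28 beats and chords last 2 each, so 14 chords.
B has 28 beats and chords last 0.5 each, so 56 chords.
C has 84 beats and chords last 1.5 each, so 56 chords.
D has 24 beats and chords last 0.5 each, so 48 chords.
E has 40 beats and chords last 8 each, so 5 chords.
F has 90 beats and chords last 2 each, so 45 chords.
Total: 14 + 56 + 56 + 48 + 5 + 45 = 224.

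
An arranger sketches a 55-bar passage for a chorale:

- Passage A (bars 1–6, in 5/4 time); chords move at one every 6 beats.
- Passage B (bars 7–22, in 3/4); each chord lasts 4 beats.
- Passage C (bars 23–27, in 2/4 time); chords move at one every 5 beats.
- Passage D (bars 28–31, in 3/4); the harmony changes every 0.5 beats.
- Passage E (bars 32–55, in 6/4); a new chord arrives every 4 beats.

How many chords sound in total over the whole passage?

79 chords

A has 30 beats and chords last 6 each, so 5 chords.
B has 48 beats and chords last 4 each, so 12 chords.
C has 10 beats and chords last 5 each, so 2 chords.
D has 12 beats and chords last 0.5 each, so 24 chords.
E has 144 beats and chords last 4 each, so 36 chords.
Total: 5 + 12 + 2 + 24 + 36 = 79.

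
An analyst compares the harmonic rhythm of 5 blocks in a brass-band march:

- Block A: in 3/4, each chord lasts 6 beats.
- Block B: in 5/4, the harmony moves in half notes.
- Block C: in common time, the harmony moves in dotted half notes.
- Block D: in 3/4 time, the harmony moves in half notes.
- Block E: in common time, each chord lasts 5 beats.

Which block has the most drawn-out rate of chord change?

Block A

A: 3/6 = 0.5 chords/bar.
B: 5/2 = 2.5 chords/bar.
C: 4/3 = 4/3 chords/bar.
D: 3/2 = 1.5 chords/bar.
E: 4/5 = 0.8 chords/bar.
Slowest is A at 0.5 chords/bar.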